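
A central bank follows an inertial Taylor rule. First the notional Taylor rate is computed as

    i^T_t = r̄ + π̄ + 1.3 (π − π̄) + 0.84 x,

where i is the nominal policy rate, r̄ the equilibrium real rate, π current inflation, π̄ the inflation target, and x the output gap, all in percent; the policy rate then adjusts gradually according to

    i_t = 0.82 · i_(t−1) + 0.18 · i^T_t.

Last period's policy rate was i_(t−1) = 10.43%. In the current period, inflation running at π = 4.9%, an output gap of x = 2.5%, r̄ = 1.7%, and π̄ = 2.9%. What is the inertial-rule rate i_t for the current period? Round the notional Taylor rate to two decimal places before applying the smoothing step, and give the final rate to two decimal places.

10.23%

i^T_t = 1.7 + 2.9 + 1.3 × (4.9 − 2.9) + 0.84 × 2.5
   = 1.7 + 2.9 + 2.6 + 2.1 = 9.30
i_t = 0.82 × 10.43 + 0.18 × 9.30 = 8.5526 + 1.674 = 10.23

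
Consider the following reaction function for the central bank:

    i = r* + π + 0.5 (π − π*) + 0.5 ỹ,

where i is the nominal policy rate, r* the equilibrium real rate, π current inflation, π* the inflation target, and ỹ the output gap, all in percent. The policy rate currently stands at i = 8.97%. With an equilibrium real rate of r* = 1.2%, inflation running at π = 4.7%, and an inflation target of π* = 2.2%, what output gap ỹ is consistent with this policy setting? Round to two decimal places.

3.64%

0.5 ỹ = 8.97 − 1.2 − 4.7 − 0.5 × (4.7 − 2.2) = 1.82
ỹ = 1.82 / 0.5 = 3.64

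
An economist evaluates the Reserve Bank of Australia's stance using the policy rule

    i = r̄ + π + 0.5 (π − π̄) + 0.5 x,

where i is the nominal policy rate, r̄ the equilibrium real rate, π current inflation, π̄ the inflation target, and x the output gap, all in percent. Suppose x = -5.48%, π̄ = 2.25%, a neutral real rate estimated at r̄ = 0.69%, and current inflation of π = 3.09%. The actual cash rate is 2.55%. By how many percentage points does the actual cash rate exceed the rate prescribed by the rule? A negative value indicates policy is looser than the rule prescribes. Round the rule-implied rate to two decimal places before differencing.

i = 0.69 + 3.09 + 0.5 × (3.09 − 2.25) + 0.5 × (-5.48)
   = 0.69 + 3.09 + 0.42 − 2.74 = 1.46
Deviation = 2.55 − 1.46 = 1.09 pp.

1.09 pp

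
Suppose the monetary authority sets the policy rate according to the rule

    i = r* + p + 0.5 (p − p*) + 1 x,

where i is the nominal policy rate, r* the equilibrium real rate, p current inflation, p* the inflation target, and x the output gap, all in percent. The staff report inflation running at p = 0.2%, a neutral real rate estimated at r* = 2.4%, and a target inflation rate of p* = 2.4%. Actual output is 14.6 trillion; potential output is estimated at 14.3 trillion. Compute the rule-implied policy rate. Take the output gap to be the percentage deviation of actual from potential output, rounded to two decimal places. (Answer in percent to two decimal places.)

3.60%

Output gap = 100 × (14.6 − 14.3) / 14.3 = 2.10%.
i = 2.40 + 0.20 + 0.5 × (0.20 − 2.40) + 1 × 2.10
   = 2.40 + 0.2 − 1.1 + 2.1 = 3.60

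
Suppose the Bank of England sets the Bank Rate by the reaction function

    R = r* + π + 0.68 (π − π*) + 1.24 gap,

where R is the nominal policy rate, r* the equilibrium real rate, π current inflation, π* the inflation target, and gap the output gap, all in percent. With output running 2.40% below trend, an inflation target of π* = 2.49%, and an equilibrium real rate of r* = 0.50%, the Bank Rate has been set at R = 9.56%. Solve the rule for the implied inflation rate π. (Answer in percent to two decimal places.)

Output 2.40% below potential → gap = -2.40.
Collecting π: R = r* + (1 + 0.68) π − 0.68 π* + 1.24 gap
1.68 π = 9.56 − 0.50 + 0.68 × 2.49 − 1.24 × (-2.40) = 13.7292
π = 13.7292 / 1.68 = 8.17

8.17%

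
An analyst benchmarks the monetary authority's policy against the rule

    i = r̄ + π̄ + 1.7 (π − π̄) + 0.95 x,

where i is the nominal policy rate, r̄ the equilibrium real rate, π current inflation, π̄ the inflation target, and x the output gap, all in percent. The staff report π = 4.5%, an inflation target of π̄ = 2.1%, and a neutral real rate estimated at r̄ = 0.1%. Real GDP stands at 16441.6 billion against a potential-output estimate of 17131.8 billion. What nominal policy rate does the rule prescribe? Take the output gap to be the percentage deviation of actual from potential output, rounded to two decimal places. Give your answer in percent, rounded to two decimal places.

Output gap = 100 × (16441.6 − 17131.8) / 17131.8 = -4.03%.
i = 0.10 + 2.10 + 1.7 × (4.50 − 2.10) + 0.95 × (-4.03)
   = 0.10 + 2.1 + 4.08 − 3.8285 = 2.45

2.45%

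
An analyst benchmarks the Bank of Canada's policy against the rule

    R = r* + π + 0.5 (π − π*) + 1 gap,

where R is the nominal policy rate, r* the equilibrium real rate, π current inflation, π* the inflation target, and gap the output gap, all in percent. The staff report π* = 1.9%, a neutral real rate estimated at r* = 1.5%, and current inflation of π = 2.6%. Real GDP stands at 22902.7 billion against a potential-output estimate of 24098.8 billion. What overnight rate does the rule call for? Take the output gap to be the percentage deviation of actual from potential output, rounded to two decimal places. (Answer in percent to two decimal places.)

Output gap = 100 × (22902.7 − 24098.8) / 24098.8 = -4.96%.
R = 1.50 + 2.60 + 0.5 × (2.60 − 1.90) + 1 × (-4.96)
   = 1.50 + 2.6 + 0.35 − 4.96 = -0.51

-0.51%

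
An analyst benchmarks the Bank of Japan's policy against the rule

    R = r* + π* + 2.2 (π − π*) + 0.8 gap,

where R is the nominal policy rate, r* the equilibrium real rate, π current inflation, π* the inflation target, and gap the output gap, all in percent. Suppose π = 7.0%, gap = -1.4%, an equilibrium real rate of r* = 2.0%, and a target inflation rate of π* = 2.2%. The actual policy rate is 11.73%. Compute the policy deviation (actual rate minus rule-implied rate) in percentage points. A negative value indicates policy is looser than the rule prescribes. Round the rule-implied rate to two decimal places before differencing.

R = 2.0 + 2.2 + 2.2 × (7.0 − 2.2) + 0.8 × (-1.4)
   = 2.0 + 2.2 + 10.56 − 1.12 = 13.64
Deviation = 11.73 − 13.64 = -1.91 pp.

-1.91 pp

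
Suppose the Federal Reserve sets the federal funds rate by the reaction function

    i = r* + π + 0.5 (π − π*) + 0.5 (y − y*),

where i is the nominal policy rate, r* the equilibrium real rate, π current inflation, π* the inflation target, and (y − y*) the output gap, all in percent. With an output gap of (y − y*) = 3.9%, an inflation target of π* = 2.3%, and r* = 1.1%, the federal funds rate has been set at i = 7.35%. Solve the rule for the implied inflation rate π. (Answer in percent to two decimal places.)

Collecting π: i = r* + (1 + 0.5) π − 0.5 π* + 0.5 (y − y*)
1.5 π = 7.35 − 1.1 + 0.5 × 2.3 − 0.5 × 3.9 = 5.45
π = 5.45 / 1.5 = 3.63

3.63%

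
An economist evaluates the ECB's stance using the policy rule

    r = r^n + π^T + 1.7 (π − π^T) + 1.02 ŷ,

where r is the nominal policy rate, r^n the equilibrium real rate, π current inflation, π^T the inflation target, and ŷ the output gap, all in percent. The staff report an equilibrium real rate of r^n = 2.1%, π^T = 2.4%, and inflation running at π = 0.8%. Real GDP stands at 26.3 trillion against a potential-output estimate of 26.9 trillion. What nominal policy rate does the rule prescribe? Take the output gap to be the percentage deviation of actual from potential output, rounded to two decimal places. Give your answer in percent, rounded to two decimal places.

-0.49%

Output gap = 100 × (26.3 − 26.9) / 26.9 = -2.23%.
r = 2.10 + 2.40 + 1.7 × (0.80 − 2.40) + 1.02 × (-2.23)
   = 2.10 + 2.4 − 2.72 − 2.2746 = -0.49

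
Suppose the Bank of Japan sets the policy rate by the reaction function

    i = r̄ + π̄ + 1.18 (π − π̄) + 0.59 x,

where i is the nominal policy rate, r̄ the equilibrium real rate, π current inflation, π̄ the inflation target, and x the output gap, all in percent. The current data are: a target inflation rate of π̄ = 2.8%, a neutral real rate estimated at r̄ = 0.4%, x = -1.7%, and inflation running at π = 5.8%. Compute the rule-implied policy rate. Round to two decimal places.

i = 0.4 + 2.8 + 1.18 × (5.8 − 2.8) + 0.59 × (-1.7)
   = 0.4 + 2.8 + 3.54 − 1.003 = 5.74

5.74%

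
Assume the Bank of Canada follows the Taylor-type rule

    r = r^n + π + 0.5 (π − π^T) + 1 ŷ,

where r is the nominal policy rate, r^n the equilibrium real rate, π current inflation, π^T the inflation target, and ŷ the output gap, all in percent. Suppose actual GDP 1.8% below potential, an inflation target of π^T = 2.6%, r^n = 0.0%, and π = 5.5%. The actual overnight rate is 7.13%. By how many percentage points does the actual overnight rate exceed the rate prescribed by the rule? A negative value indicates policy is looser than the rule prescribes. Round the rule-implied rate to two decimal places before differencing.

1.98 pp

Output 1.8% below potential → ŷ = -1.8.
r = 0.0 + 5.5 + 0.5 × (5.5 − 2.6) + 1 × (-1.8)
   = 0.0 + 5.5 + 1.45 − 1.8 = 5.15
Deviation = 7.13 − 5.15 = 1.98 pp.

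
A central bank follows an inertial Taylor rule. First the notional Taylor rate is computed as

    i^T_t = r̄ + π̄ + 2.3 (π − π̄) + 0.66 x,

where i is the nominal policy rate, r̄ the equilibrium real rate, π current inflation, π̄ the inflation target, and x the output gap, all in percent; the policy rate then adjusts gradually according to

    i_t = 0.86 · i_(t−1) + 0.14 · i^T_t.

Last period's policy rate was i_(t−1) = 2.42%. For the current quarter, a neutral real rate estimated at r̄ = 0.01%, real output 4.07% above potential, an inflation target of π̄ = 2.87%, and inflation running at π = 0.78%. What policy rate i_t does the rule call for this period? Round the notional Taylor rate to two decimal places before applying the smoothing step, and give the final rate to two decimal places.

2.19%

Output 4.07% above potential → x = 4.07.
i^T_t = 0.01 + 2.87 + 2.3 × (0.78 − 2.87) + 0.66 × 4.07
   = 0.01 + 2.87 − 4.807 + 2.6862 = 0.76
i_t = 0.86 × 2.42 + 0.14 × 0.76 = 2.0812 + 0.1064 = 2.19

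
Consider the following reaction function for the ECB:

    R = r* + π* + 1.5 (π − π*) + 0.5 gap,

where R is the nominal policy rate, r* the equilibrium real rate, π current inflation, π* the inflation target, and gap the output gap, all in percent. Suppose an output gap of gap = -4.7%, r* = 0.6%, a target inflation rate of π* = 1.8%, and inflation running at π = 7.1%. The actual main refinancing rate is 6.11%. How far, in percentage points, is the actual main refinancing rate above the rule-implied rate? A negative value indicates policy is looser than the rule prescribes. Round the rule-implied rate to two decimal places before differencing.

R = 0.6 + 1.8 + 1.5 × (7.1 − 1.8) + 0.5 × (-4.7)
   = 0.6 + 1.8 + 7.95 − 2.35 = 8.00
Deviation = 6.11 − 8.00 = -1.89 pp.

-1.89 pp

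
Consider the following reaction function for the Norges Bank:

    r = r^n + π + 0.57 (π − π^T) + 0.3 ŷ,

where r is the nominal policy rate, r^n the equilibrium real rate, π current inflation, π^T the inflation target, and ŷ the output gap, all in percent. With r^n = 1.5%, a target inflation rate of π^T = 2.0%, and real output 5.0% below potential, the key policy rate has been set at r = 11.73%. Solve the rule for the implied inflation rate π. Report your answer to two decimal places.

Output 5.0% below potential → ŷ = -5.0.
Collecting π: r = r^n + (1 + 0.57) π − 0.57 π^T + 0.3 ŷ
1.57 π = 11.73 − 1.5 + 0.57 × 2.0 − 0.3 × (-5.0) = 12.87
π = 12.87 / 1.57 = 8.20

8.20%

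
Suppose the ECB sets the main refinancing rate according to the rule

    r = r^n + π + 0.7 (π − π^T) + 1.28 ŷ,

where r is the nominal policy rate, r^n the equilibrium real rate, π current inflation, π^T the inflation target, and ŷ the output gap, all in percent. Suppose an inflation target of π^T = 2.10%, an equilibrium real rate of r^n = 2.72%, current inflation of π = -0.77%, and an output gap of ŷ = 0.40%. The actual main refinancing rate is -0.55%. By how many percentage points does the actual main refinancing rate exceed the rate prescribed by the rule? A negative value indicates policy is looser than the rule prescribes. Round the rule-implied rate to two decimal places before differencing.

-1.00 pp

r = 2.72 + (-0.77) + 0.7 × (-0.77 − 2.10) + 1.28 × 0.40
   = 2.72 − 0.77 − 2.009 + 0.512 = 0.45
Deviation = -0.55 − 0.45 = -1.00 pp.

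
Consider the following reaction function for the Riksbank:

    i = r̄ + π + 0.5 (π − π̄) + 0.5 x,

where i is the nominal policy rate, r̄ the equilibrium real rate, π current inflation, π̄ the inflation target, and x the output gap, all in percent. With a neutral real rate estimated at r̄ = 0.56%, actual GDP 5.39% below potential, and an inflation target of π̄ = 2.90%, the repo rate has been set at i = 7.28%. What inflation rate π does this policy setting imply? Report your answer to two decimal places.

7.24%

Output 5.39% below potential → x = -5.39.
Collecting π: i = r̄ + (1 + 0.5) π − 0.5 π̄ + 0.5 x
1.5 π = 7.28 − 0.56 + 0.5 × 2.90 − 0.5 × (-5.39) = 10.865
π = 10.865 / 1.5 = 7.24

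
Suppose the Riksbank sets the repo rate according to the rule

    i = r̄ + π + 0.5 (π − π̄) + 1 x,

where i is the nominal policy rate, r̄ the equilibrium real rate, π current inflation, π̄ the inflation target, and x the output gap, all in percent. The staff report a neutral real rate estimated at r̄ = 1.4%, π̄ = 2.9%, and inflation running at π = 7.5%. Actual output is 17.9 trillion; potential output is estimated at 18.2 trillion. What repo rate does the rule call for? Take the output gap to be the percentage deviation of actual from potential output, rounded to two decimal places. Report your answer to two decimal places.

Output gap = 100 × (17.9 − 18.2) / 18.2 = -1.65%.
i = 1.40 + 7.50 + 0.5 × (7.50 − 2.90) + 1 × (-1.65)
   = 1.40 + 7.5 + 2.3 − 1.65 = 9.55

9.55%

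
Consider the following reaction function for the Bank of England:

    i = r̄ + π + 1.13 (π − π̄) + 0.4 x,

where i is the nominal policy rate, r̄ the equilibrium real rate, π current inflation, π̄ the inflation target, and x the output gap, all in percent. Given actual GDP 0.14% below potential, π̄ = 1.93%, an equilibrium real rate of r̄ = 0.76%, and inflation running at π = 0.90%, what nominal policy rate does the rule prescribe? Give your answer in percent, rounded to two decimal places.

Output 0.14% below potential → x = -0.14.
i = 0.76 + 0.90 + 1.13 × (0.90 − 1.93) + 0.4 × (-0.14)
   = 0.76 + 0.9 − 1.1639 − 0.056 = 0.44

0.44%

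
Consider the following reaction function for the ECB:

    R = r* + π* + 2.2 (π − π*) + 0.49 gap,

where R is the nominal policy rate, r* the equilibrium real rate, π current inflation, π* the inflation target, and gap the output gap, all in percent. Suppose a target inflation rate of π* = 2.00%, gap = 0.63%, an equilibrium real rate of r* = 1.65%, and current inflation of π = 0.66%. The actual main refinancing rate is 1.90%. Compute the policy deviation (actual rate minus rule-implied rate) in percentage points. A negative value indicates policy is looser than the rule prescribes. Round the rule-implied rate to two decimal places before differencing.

R = 1.65 + 2.00 + 2.2 × (0.66 − 2.00) + 0.49 × 0.63
   = 1.65 + 2 − 2.948 + 0.3087 = 1.01
Deviation = 1.90 − 1.01 = 0.89 pp.

0.89 pp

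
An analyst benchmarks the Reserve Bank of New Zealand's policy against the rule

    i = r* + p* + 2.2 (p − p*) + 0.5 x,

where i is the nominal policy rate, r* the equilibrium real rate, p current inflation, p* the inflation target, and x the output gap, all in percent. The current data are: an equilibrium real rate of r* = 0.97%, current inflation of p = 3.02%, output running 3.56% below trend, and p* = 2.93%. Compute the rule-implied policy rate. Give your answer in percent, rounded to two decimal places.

2.32%

Output 3.56% below potential → x = -3.56.
i = 0.97 + 2.93 + 2.2 × (3.02 − 2.93) + 0.5 × (-3.56)
   = 0.97 + 2.93 + 0.198 − 1.78 = 2.32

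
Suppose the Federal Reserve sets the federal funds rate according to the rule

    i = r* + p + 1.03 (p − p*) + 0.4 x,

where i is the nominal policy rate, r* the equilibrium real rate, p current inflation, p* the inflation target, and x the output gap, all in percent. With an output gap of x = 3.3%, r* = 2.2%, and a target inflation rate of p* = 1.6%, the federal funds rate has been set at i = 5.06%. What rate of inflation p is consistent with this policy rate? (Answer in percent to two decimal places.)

Collecting p: i = r* + (1 + 1.03) p − 1.03 p* + 0.4 x
2.03 p = 5.06 − 2.2 + 1.03 × 1.6 − 0.4 × 3.3 = 3.188
p = 3.188 / 2.03 = 1.57

1.57%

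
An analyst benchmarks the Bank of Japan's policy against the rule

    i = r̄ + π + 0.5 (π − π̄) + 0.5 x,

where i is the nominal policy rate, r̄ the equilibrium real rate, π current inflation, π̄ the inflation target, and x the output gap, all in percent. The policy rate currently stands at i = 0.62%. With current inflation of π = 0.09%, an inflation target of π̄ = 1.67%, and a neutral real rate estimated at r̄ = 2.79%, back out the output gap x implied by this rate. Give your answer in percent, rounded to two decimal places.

0.5 x = 0.62 − 2.79 − 0.09 − 0.5 × (0.09 − 1.67) = -1.47
x = -1.47 / 0.5 = -2.94

-2.94%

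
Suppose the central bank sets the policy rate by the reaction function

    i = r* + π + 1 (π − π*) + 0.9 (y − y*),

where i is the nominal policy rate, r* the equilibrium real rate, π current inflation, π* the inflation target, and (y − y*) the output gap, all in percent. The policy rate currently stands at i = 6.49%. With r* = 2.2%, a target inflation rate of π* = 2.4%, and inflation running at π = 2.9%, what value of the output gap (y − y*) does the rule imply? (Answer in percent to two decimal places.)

0.99%

0.9 (y − y*) = 6.49 − 2.2 − 2.9 − 1 × (2.9 − 2.4) = 0.89
(y − y*) = 0.89 / 0.9 = 0.99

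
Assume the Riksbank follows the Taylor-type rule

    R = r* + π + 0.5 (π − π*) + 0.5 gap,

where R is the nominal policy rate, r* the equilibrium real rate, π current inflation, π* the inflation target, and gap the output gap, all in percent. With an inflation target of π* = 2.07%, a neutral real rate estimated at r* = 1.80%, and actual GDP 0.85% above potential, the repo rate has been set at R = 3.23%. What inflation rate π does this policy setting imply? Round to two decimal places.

Output 0.85% above potential → gap = 0.85.
Collecting π: R = r* + (1 + 0.5) π − 0.5 π* + 0.5 gap
1.5 π = 3.23 − 1.80 + 0.5 × 2.07 − 0.5 × 0.85 = 2.04
π = 2.04 / 1.5 = 1.36

1.36%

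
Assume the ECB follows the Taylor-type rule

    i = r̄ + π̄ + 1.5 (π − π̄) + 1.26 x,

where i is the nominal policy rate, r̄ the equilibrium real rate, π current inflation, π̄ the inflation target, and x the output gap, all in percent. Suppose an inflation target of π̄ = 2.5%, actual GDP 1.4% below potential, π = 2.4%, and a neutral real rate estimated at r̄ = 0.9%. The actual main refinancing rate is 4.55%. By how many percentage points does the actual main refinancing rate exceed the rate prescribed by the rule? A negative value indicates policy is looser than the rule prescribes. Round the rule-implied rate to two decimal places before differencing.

3.06 pp

Output 1.4% below potential → x = -1.4.
i = 0.9 + 2.5 + 1.5 × (2.4 − 2.5) + 1.26 × (-1.4)
   = 0.9 + 2.5 − 0.15 − 1.764 = 1.49
Deviation = 4.55 − 1.49 = 3.06 pp.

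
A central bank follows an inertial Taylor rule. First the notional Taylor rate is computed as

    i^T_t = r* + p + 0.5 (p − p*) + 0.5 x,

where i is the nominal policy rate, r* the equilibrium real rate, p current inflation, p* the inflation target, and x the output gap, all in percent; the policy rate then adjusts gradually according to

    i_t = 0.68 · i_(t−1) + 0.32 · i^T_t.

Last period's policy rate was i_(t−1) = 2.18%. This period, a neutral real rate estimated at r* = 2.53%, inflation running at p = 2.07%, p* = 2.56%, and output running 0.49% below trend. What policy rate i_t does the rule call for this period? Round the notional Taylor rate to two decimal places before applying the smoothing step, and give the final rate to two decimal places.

2.80%

Output 0.49% below potential → x = -0.49.
i^T_t = 2.53 + 2.07 + 0.5 × (2.07 − 2.56) + 0.5 × (-0.49)
   = 2.53 + 2.07 − 0.245 − 0.245 = 4.11
i_t = 0.68 × 2.18 + 0.32 × 4.11 = 1.4824 + 1.3152 = 2.80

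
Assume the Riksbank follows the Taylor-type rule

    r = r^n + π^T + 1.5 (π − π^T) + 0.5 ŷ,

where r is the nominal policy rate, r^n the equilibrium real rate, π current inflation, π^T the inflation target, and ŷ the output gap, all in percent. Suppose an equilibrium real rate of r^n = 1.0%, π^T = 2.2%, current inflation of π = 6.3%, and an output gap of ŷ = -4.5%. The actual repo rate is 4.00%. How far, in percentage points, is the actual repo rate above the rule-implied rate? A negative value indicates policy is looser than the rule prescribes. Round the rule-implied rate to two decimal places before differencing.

-3.10 pp

r = 1.0 + 2.2 + 1.5 × (6.3 − 2.2) + 0.5 × (-4.5)
   = 1.0 + 2.2 + 6.15 − 2.25 = 7.10
Deviation = 4.00 − 7.10 = -3.10 pp.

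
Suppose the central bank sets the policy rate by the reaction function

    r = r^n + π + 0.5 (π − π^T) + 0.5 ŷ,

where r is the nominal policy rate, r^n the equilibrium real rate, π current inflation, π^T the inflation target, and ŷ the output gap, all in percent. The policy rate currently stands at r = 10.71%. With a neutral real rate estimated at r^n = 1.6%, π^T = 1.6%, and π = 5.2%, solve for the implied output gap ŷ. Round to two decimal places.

4.22%

0.5 ŷ = 10.71 − 1.6 − 5.2 − 0.5 × (5.2 − 1.6) = 2.11
ŷ = 2.11 / 0.5 = 4.22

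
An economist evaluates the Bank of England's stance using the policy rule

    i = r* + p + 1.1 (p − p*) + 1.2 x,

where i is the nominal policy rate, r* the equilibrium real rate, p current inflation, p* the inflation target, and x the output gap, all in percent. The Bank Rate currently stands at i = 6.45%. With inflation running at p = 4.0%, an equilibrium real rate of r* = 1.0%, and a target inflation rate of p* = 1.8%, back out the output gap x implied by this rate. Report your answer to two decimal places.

-0.81%

1.2 x = 6.45 − 1.0 − 4.0 − 1.1 × (4.0 − 1.8) = -0.97
x = -0.97 / 1.2 = -0.81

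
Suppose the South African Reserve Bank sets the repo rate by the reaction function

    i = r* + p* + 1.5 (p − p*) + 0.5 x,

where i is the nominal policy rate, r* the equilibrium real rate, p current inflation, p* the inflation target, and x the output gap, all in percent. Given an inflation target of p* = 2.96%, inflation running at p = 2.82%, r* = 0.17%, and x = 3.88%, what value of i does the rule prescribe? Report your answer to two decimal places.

i = 0.17 + 2.96 + 1.5 × (2.82 − 2.96) + 0.5 × 3.88
   = 0.17 + 2.96 − 0.21 + 1.94 = 4.86

4.86%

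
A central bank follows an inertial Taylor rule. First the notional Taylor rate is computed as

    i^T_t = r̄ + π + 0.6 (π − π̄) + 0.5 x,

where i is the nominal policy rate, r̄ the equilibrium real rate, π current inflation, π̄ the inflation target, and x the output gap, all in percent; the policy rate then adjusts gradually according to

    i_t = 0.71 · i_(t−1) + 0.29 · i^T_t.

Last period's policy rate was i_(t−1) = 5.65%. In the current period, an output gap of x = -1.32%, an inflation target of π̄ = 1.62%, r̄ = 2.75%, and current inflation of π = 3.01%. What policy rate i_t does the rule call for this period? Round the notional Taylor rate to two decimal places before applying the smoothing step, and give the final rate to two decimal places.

i^T_t = 2.75 + 3.01 + 0.6 × (3.01 − 1.62) + 0.5 × (-1.32)
   = 2.75 + 3.01 + 0.834 − 0.66 = 5.93
i_t = 0.71 × 5.65 + 0.29 × 5.93 = 4.0115 + 1.7197 = 5.73

5.73%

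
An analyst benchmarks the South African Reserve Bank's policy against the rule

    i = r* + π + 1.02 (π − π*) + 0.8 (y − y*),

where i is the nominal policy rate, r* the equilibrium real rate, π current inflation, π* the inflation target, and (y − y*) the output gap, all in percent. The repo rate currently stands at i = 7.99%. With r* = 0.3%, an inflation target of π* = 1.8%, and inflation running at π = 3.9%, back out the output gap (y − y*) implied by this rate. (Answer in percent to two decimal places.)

0.8 (y − y*) = 7.99 − 0.3 − 3.9 − 1.02 × (3.9 − 1.8) = 1.648
(y − y*) = 1.648 / 0.8 = 2.06

2.06%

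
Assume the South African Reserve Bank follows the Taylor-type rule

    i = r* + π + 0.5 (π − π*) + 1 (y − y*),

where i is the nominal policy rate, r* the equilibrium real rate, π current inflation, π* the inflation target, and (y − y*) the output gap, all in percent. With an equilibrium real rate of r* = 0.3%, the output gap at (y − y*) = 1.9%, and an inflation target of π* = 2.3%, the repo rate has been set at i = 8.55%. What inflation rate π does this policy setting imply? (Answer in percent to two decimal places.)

Collecting π: i = r* + (1 + 0.5) π − 0.5 π* + 1 (y − y*)
1.5 π = 8.55 − 0.3 + 0.5 × 2.3 − 1 × 1.9 = 7.5
π = 7.5 / 1.5 = 5.00

5.00%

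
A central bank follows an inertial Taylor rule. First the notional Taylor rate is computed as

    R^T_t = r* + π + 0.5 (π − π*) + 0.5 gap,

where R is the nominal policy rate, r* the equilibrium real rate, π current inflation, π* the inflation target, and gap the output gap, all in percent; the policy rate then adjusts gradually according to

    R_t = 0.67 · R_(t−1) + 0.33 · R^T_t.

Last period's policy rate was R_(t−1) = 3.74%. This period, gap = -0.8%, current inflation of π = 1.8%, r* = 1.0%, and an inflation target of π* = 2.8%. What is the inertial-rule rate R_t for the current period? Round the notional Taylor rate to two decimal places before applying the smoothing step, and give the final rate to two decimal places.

R^T_t = 1.0 + 1.8 + 0.5 × (1.8 − 2.8) + 0.5 × (-0.8)
   = 1.0 + 1.8 − 0.5 − 0.4 = 1.90
R_t = 0.67 × 3.74 + 0.33 × 1.90 = 2.5058 + 0.627 = 3.13

3.13%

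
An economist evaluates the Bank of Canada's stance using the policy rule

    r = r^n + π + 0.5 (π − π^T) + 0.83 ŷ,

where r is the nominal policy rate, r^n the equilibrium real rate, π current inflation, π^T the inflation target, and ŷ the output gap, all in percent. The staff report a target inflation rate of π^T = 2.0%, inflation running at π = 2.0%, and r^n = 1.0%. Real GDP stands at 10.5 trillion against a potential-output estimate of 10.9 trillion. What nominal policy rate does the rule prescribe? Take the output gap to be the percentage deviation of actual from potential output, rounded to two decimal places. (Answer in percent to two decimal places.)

-0.05%

Output gap = 100 × (10.5 − 10.9) / 10.9 = -3.67%.
r = 1.00 + 2.00 + 0.5 × (2.00 − 2.00) + 0.83 × (-3.67)
   = 1.00 + 2 + 0 − 3.0461 = -0.05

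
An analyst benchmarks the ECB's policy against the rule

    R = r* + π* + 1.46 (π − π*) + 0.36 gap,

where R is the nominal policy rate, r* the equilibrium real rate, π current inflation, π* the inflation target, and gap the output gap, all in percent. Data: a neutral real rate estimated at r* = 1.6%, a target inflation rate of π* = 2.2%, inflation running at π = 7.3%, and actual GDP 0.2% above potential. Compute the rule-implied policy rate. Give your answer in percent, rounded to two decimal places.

11.32%

Output 0.2% above potential → gap = 0.2.
R = 1.6 + 2.2 + 1.46 × (7.3 − 2.2) + 0.36 × 0.2
   = 1.6 + 2.2 + 7.446 + 0.072 = 11.32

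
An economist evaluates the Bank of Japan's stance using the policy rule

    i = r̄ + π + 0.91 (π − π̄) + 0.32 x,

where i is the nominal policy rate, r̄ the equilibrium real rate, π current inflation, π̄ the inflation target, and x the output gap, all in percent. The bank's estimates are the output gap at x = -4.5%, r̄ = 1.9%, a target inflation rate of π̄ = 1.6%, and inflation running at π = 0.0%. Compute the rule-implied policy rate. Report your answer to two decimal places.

i = 1.9 + 0.0 + 0.91 × (0.0 − 1.6) + 0.32 × (-4.5)
   = 1.9 + 0 − 1.456 − 1.44 = -1.00

-1.00%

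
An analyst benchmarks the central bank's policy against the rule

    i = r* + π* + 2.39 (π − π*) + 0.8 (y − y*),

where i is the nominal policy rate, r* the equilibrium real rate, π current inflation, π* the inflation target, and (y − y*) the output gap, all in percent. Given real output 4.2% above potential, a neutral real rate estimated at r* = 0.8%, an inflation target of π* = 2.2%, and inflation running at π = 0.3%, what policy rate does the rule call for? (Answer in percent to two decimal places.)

1.82%

Output 4.2% above potential → (y − y*) = 4.2.
i = 0.8 + 2.2 + 2.39 × (0.3 − 2.2) + 0.8 × 4.2
   = 0.8 + 2.2 − 4.541 + 3.36 = 1.82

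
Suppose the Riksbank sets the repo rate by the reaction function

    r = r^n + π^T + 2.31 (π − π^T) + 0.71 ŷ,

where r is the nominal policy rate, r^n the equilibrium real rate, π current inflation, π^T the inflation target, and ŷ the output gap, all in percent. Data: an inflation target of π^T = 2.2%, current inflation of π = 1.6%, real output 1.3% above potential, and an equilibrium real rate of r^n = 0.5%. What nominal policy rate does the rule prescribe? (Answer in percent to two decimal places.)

2.24%

Output 1.3% above potential → ŷ = 1.3.
r = 0.5 + 2.2 + 2.31 × (1.6 − 2.2) + 0.71 × 1.3
   = 0.5 + 2.2 − 1.386 + 0.923 = 2.24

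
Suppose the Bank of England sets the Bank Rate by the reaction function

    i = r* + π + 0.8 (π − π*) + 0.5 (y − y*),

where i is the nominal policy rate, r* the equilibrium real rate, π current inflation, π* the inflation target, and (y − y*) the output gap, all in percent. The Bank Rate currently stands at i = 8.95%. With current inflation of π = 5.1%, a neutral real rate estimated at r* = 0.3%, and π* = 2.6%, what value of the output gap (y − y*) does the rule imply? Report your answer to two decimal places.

0.5 (y − y*) = 8.95 − 0.3 − 5.1 − 0.8 × (5.1 − 2.6) = 1.55
(y − y*) = 1.55 / 0.5 = 3.10

3.10%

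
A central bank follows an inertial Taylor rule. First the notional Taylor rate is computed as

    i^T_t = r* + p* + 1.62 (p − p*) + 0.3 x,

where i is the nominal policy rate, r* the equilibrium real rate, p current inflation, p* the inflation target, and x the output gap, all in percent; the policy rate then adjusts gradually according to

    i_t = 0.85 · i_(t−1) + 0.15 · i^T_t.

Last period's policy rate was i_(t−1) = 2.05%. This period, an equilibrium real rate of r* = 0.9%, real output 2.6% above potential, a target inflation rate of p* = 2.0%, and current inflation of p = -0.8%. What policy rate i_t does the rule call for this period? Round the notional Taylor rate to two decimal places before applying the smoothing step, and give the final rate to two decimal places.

Output 2.6% above potential → x = 2.6.
i^T_t = 0.9 + 2.0 + 1.62 × (-0.8 − 2.0) + 0.3 × 2.6
   = 0.9 + 2 − 4.536 + 0.78 = -0.86
i_t = 0.85 × 2.05 + 0.15 × (-0.86) = 1.7425 − 0.129 = 1.61

1.61%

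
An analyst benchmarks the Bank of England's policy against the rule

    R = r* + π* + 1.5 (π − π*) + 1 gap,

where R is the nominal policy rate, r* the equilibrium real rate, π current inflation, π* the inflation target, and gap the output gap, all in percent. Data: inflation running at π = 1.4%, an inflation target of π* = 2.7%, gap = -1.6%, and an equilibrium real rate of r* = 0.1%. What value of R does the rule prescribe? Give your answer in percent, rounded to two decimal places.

-0.75%

R = 0.1 + 2.7 + 1.5 × (1.4 − 2.7) + 1 × (-1.6)
   = 0.1 + 2.7 − 1.95 − 1.6 = -0.75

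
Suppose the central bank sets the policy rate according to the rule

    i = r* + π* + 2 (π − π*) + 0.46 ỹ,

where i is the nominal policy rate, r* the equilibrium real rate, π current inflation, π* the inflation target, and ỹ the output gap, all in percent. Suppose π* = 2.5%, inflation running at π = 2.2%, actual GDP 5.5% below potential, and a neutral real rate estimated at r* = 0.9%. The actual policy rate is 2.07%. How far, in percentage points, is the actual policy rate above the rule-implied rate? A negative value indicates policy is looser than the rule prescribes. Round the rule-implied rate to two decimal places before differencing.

1.80 pp

Output 5.5% below potential → ỹ = -5.5.
i = 0.9 + 2.5 + 2 × (2.2 − 2.5) + 0.46 × (-5.5)
   = 0.9 + 2.5 − 0.6 − 2.53 = 0.27
Deviation = 2.07 − 0.27 = 1.80 pp.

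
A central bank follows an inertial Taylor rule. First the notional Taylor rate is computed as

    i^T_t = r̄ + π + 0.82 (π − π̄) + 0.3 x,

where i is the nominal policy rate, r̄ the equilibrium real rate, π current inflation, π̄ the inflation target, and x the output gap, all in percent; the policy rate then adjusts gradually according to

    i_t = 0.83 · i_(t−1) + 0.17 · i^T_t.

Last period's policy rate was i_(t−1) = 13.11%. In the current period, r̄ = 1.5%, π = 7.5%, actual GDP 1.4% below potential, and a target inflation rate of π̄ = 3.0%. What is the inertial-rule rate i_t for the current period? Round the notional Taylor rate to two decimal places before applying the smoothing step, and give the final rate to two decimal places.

12.97%

Output 1.4% below potential → x = -1.4.
i^T_t = 1.5 + 7.5 + 0.82 × (7.5 − 3.0) + 0.3 × (-1.4)
   = 1.5 + 7.5 + 3.69 − 0.42 = 12.27
i_t = 0.83 × 13.11 + 0.17 × 12.27 = 10.8813 + 2.0859 = 12.97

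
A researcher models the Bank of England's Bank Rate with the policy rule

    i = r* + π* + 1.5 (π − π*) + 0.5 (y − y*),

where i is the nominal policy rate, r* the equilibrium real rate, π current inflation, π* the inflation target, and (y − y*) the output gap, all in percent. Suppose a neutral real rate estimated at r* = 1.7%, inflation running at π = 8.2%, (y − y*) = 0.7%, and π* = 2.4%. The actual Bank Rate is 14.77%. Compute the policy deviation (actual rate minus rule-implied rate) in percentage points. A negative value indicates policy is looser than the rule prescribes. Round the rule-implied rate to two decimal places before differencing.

1.62 pp

i = 1.7 + 2.4 + 1.5 × (8.2 − 2.4) + 0.5 × 0.7
   = 1.7 + 2.4 + 8.7 + 0.35 = 13.15
Deviation = 14.77 − 13.15 = 1.62 pp.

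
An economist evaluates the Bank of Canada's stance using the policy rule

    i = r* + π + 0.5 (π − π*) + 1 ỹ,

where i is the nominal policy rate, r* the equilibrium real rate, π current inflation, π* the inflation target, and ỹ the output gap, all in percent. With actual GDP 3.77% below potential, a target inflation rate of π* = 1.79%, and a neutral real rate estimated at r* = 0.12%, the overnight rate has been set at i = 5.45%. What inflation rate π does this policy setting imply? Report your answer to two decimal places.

Output 3.77% below potential → ỹ = -3.77.
Collecting π: i = r* + (1 + 0.5) π − 0.5 π* + 1 ỹ
1.5 π = 5.45 − 0.12 + 0.5 × 1.79 − 1 × (-3.77) = 9.995
π = 9.995 / 1.5 = 6.66

6.66%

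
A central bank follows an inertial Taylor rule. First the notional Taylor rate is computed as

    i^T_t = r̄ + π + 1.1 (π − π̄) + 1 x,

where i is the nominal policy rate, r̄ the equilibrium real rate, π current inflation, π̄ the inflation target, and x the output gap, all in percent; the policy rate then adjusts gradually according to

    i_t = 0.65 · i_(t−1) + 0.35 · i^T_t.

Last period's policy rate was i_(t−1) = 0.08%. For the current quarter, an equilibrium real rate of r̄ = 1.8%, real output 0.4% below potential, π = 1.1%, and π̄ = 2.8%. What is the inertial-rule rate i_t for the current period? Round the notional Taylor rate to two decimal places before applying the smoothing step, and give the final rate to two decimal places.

Output 0.4% below potential → x = -0.4.
i^T_t = 1.8 + 1.1 + 1.1 × (1.1 − 2.8) + 1 × (-0.4)
   = 1.8 + 1.1 − 1.87 − 0.4 = 0.63
i_t = 0.65 × 0.08 + 0.35 × 0.63 = 0.052 + 0.2205 = 0.27

0.27%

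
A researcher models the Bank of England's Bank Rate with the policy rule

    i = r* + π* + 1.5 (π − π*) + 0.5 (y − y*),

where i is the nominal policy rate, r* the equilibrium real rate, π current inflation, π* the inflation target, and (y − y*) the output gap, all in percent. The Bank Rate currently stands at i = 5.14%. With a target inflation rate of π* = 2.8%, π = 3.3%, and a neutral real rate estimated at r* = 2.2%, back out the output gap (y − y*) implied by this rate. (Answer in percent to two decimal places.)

0.5 (y − y*) = 5.14 − 2.2 − 2.8 − 1.5 × (3.3 − 2.8) = -0.61
(y − y*) = -0.61 / 0.5 = -1.22

-1.22%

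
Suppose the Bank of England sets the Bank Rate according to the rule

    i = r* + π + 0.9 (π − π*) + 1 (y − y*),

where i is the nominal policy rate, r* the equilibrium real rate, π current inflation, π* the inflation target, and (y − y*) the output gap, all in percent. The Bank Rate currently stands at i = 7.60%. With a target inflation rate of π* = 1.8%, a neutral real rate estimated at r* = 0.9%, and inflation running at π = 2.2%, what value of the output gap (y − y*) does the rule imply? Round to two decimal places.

4.14%

1 (y − y*) = 7.60 − 0.9 − 2.2 − 0.9 × (2.2 − 1.8) = 4.14
(y − y*) = 4.14 / 1 = 4.14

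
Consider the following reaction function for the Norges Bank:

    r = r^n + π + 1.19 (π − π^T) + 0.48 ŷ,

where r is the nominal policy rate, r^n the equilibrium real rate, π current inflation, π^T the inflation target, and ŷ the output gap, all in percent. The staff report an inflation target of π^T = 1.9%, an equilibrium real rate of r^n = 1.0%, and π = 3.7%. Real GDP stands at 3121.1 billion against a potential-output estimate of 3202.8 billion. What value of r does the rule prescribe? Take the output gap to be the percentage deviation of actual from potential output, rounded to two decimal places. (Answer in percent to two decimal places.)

5.62%

Output gap = 100 × (3121.1 − 3202.8) / 3202.8 = -2.55%.
r = 1.00 + 3.70 + 1.19 × (3.70 − 1.90) + 0.48 × (-2.55)
   = 1.00 + 3.7 + 2.142 − 1.224 = 5.62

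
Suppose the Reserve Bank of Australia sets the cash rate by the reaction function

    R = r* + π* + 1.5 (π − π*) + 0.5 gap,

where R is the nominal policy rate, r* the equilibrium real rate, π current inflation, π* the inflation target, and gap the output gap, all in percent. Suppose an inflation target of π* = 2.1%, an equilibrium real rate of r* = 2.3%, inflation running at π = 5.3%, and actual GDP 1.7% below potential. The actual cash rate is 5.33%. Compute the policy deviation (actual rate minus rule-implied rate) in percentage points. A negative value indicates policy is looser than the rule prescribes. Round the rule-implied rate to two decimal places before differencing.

Output 1.7% below potential → gap = -1.7.
R = 2.3 + 2.1 + 1.5 × (5.3 − 2.1) + 0.5 × (-1.7)
   = 2.3 + 2.1 + 4.8 − 0.85 = 8.35
Deviation = 5.33 − 8.35 = -3.02 pp.

-3.02 pp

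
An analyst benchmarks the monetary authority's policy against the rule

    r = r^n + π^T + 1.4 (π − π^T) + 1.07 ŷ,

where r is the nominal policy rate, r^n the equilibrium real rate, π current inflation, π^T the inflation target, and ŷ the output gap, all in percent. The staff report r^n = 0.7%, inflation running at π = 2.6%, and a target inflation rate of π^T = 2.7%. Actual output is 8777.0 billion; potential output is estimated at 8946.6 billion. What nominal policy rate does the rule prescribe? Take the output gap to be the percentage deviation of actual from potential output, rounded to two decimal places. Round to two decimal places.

Output gap = 100 × (8777.0 − 8946.6) / 8946.6 = -1.90%.
r = 0.70 + 2.70 + 1.4 × (2.60 − 2.70) + 1.07 × (-1.90)
   = 0.70 + 2.7 − 0.14 − 2.033 = 1.23

1.23%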